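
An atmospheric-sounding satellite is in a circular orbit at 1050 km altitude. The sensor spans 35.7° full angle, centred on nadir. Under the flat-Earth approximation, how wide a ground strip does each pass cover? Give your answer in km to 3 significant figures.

676 km

Half-angle = 35.7°/2 = 17.85°.
Swath width ≈ 2h·tan(θ/2) = 2 × 1050 × tan(17.85°) = 676.3 km.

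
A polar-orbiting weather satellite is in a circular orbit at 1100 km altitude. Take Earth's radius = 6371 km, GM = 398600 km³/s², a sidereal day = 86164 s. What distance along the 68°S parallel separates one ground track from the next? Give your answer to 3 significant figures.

1120 km

Semi-major axis a = 6371 + 1100 = 7471 km. Period T = 2π√(a³/μ) = 2π√(7471³/398600) = 6426.6 s = 107.11 min.
Node shift per orbit = (6426.6/86164) × 360° = 26.85°.
Equatorial spacing = 26.85 × 111.2 km/° = 2986 km.
At 68° latitude, spacing = 2986 × cos(68°) = 1118 km.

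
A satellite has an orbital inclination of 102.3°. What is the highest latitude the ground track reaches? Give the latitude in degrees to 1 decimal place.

77.7°

Retrograde orbit: the ground track reaches ±(180° − i) = ±(180 − 102.3) = ±77.7°.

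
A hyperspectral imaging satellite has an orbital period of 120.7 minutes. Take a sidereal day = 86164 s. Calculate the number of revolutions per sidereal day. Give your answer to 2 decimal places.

11.90

T = 120.7 min = 7242.0 s.
Orbits per sidereal day = 86164 / 7242.0 = 11.898.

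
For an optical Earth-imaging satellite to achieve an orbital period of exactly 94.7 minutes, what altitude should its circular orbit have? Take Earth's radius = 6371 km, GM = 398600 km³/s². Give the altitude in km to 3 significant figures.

T = 94.7 min = 5682.0 s.
From T = 2π√(a³/μ): a = (μ T²/4π²)^(1/3) = (398600 × 5682.0² / 4π²)^(1/3) = 6882 km.
Altitude h = a − R = 6882 − 6371 = 511 km.

511 km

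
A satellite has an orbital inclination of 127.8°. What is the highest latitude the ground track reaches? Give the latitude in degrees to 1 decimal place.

52.2°

Retrograde orbit: the ground track reaches ±(180° − i) = ±(180 − 127.8) = ±52.2°.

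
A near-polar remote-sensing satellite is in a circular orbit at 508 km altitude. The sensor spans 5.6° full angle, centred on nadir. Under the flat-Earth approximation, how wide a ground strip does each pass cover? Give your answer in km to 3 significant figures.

Half-angle = 5.6°/2 = 2.8°.
Swath width ≈ 2h·tan(θ/2) = 2 × 508 × tan(2.8°) = 49.7 km.

49.7 km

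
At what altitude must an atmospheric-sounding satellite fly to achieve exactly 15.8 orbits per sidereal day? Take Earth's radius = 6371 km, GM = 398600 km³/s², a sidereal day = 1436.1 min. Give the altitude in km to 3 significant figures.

325 km

Required period T = 86166 / 15.8 = 5453.5 s.
From T = 2π√(a³/μ): a = (μ T²/4π²)^(1/3) = (398600 × 5453.5² / 4π²)^(1/3) = 6696 km.
Altitude h = a − R = 6696 − 6371 = 325 km.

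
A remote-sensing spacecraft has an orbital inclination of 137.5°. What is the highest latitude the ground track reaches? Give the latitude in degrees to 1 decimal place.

Retrograde orbit: the ground track reaches ±(180° − i) = ±(180 − 137.5) = ±42.5°.

42.5°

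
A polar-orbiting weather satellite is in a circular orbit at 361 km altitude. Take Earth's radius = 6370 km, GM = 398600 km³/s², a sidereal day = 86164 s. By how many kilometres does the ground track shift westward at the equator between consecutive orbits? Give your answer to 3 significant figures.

Semi-major axis a = 6370 + 361 = 6731 km. Period T = 2π√(a³/μ) = 2π√(6731³/398600) = 5495.8 s = 91.60 min.
During one orbit Earth rotates (5495.8 / 86164) × 360° = 22.96°.
At the equator that is 22.96° × (2π·6370/360) km/° = 22.96 × 111.2 = 2553 km.

2550 km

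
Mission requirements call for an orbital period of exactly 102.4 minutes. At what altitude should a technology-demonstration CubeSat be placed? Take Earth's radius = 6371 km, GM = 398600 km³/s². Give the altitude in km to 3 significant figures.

T = 102.4 min = 6144.0 s.
From T = 2π√(a³/μ): a = (μ T²/4π²)^(1/3) = (398600 × 6144.0² / 4π²)^(1/3) = 7250 km.
Altitude h = a − R = 7250 − 6371 = 879 km.

879 km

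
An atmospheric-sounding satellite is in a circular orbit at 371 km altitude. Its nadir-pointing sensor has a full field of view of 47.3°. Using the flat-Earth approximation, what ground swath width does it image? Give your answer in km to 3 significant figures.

Half-angle = 47.3°/2 = 23.65°.
Swath width ≈ 2h·tan(θ/2) = 2 × 371 × tan(23.65°) = 324.9 km.

325 km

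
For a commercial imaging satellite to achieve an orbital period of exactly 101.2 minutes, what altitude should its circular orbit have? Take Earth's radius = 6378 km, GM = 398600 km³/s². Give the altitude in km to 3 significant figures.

816 km

T = 101.2 min = 6072.0 s.
From T = 2π√(a³/μ): a = (μ T²/4π²)^(1/3) = (398600 × 6072.0² / 4π²)^(1/3) = 7194 km.
Altitude h = a − R = 7194 − 6378 = 816 km.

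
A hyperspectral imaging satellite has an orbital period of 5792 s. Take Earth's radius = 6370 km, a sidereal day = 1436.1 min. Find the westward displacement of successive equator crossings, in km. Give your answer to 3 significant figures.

2690 km

During one orbit Earth rotates (5792.0 / 86166) × 360° = 24.20°.
At the equator that is 24.20° × (2π·6370/360) km/° = 24.20 × 111.2 = 2690 km.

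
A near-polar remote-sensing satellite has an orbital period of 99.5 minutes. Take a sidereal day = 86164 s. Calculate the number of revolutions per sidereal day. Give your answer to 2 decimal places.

T = 99.5 min = 5970.0 s.
Orbits per sidereal day = 86164 / 5970.0 = 14.433.

14.43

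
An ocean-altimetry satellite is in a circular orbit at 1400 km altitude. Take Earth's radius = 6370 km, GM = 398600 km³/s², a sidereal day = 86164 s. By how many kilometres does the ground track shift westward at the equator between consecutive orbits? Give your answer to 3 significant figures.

3170 km

Semi-major axis a = 6370 + 1400 = 7770 km. Period T = 2π√(a³/μ) = 2π√(7770³/398600) = 6816.2 s = 113.60 min.
During one orbit Earth rotates (6816.2 / 86164) × 360° = 28.48°.
At the equator that is 28.48° × (2π·6370/360) km/° = 28.48 × 111.2 = 3166 km.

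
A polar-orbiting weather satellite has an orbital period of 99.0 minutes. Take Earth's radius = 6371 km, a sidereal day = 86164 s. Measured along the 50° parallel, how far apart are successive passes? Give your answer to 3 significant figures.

1770 km

T = 99.0 min = 5940.0 s.
Node shift per orbit = (5940.0/86164) × 360° = 24.82°.
Equatorial spacing = 24.82 × 111.2 km/° = 2760 km.
At 50° latitude, spacing = 2760 × cos(50°) = 1774 km.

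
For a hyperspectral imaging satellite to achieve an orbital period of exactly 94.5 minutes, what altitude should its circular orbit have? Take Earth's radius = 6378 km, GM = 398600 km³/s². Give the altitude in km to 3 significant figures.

T = 94.5 min = 5670.0 s.
From T = 2π√(a³/μ): a = (μ T²/4π²)^(1/3) = (398600 × 5670.0² / 4π²)^(1/3) = 6872 km.
Altitude h = a − R = 6872 − 6378 = 494 km.

494 km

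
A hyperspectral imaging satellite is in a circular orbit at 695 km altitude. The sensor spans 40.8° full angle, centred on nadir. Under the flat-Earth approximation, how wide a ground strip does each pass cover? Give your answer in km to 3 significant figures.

Half-angle = 40.8°/2 = 20.4°.
Swath width ≈ 2h·tan(θ/2) = 2 × 695 × tan(20.4°) = 516.9 km.

517 km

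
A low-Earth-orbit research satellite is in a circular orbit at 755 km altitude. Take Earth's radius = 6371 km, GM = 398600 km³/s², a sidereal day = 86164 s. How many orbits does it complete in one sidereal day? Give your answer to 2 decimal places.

14.39

Semi-major axis a = 6371 + 755 = 7126 km. Period T = 2π√(a³/μ) = 2π√(7126³/398600) = 5986.6 s = 99.78 min.
Orbits per sidereal day = 86164 / 5986.6 = 14.393.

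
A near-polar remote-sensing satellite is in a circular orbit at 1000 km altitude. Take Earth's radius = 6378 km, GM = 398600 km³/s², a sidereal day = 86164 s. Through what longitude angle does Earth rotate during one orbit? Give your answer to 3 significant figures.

Semi-major axis a = 6378 + 1000 = 7378 km. Period T = 2π√(a³/μ) = 2π√(7378³/398600) = 6306.9 s = 105.12 min.
During one orbit Earth rotates (6306.9 / 86164) × 360° = 26.35°.

26.4°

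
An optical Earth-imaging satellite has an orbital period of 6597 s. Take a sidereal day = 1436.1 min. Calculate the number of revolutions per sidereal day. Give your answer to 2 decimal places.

13.06

Orbits per sidereal day = 86166 / 6597.0 = 13.061.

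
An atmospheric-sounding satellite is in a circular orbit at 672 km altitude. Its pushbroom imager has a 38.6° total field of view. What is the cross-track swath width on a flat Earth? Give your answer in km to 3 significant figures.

Half-angle = 38.6°/2 = 19.3°.
Swath width ≈ 2h·tan(θ/2) = 2 × 672 × tan(19.3°) = 470.7 km.

471 km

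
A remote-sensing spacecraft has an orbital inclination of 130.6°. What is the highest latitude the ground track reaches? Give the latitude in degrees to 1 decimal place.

49.4°

Retrograde orbit: the ground track reaches ±(180° − i) = ±(180 − 130.6) = ±49.4°.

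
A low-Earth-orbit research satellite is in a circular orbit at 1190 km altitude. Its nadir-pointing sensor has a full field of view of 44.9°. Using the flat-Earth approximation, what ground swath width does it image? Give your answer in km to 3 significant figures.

Half-angle = 44.9°/2 = 22.45°.
Swath width ≈ 2h·tan(θ/2) = 2 × 1190 × tan(22.45°) = 983.4 km.

983 km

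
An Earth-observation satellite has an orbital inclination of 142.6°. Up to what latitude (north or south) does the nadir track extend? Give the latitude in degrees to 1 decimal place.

Retrograde orbit: the ground track reaches ±(180° − i) = ±(180 − 142.6) = ±37.4°.

37.4°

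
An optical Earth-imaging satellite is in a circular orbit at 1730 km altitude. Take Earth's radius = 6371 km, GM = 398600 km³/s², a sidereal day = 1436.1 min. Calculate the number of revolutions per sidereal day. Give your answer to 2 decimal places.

11.87

Semi-major axis a = 6371 + 1730 = 8101 km. Period T = 2π√(a³/μ) = 2π√(8101³/398600) = 7256.4 s = 120.94 min.
Orbits per sidereal day = 86166 / 7256.4 = 11.875.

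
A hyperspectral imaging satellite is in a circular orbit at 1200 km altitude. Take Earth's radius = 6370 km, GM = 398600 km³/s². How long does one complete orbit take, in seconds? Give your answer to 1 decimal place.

6554.7 seconds

Semi-major axis a = 6370 + 1200 = 7570 km. Period T = 2π√(a³/μ) = 2π√(7570³/398600) = 6554.7 s = 109.25 min.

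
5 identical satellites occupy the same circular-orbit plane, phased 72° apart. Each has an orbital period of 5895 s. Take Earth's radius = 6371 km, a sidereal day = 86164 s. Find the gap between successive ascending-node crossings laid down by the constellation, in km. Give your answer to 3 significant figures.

548 km

Single-satellite node shift = (5895.0/86164) × 360° = 24.63°.
With 5 satellites evenly phased, successive equator crossings are 24.63/5 = 4.926° apart.
That is 4.926 × 111.2 = 548 km at the equator.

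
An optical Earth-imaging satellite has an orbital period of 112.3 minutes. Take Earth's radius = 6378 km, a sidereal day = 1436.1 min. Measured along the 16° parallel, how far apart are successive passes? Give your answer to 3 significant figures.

T = 112.3 min = 6738.0 s.
Node shift per orbit = (6738.0/86166) × 360° = 28.15°.
Equatorial spacing = 28.15 × 111.3 km/° = 3134 km.
At 16° latitude, spacing = 3134 × cos(16°) = 3012 km.

3010 km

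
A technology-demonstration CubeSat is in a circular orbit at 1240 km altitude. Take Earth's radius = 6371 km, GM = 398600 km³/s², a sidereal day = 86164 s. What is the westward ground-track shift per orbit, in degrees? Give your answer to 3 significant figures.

Semi-major axis a = 6371 + 1240 = 7611 km. Period T = 2π√(a³/μ) = 2π√(7611³/398600) = 6608.1 s = 110.13 min.
During one orbit Earth rotates (6608.1 / 86164) × 360° = 27.61°.

27.6°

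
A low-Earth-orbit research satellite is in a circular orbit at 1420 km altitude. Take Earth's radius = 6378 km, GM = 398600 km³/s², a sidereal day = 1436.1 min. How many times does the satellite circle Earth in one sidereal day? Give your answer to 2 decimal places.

Semi-major axis a = 6378 + 1420 = 7798 km. Period T = 2π√(a³/μ) = 2π√(7798³/398600) = 6853.1 s = 114.22 min.
Orbits per sidereal day = 86166 / 6853.1 = 12.573.

12.57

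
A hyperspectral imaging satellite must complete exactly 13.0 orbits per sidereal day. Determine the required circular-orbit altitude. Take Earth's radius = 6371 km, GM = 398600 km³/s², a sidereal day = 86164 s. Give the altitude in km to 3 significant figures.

1260 km

Required period T = 86164 / 13.0 = 6628.0 s.
From T = 2π√(a³/μ): a = (μ T²/4π²)^(1/3) = (398600 × 6628.0² / 4π²)^(1/3) = 7626 km.
Altitude h = a − R = 7626 − 6371 = 1255 km.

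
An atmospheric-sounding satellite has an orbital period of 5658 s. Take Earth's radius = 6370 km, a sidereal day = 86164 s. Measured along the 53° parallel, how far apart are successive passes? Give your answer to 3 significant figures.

1580 km

Node shift per orbit = (5658.0/86164) × 360° = 23.64°.
Equatorial spacing = 23.64 × 111.2 km/° = 2628 km.
At 53° latitude, spacing = 2628 × cos(53°) = 1582 km.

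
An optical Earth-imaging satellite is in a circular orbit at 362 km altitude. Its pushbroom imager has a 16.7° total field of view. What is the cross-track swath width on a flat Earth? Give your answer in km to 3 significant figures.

Half-angle = 16.7°/2 = 8.35°.
Swath width ≈ 2h·tan(θ/2) = 2 × 362 × tan(8.35°) = 106.3 km.

106 km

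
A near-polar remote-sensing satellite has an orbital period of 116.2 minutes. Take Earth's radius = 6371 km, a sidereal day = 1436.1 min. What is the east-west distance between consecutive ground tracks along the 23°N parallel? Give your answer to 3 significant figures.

T = 116.2 min = 6972.0 s.
Node shift per orbit = (6972.0/86166) × 360° = 29.13°.
Equatorial spacing = 29.13 × 111.2 km/° = 3239 km.
At 23° latitude, spacing = 3239 × cos(23°) = 2982 km.

2980 km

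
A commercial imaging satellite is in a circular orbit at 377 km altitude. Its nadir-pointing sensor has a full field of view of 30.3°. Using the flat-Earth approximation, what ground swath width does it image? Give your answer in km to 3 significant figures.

Half-angle = 30.3°/2 = 15.15°.
Swath width ≈ 2h·tan(θ/2) = 2 × 377 × tan(15.15°) = 204.2 km.

204 km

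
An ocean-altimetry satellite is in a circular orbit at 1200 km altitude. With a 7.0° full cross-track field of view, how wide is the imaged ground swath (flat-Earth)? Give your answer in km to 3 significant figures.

147 km

Half-angle = 7.0°/2 = 3.5°.
Swath width ≈ 2h·tan(θ/2) = 2 × 1200 × tan(3.5°) = 146.8 km.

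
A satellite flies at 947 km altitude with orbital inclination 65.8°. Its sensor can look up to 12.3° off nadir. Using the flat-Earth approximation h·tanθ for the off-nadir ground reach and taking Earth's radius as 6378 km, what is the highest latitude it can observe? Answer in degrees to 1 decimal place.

For a prograde orbit the ground track reaches latitude ±i = ±65.8°.
Sensor half-swath on the ground ≈ 947·tan(12.3°) = 206 km = 1.85° of latitude.
Maximum observable latitude ≈ 65.8 + 1.85 = 67.7°.

67.7°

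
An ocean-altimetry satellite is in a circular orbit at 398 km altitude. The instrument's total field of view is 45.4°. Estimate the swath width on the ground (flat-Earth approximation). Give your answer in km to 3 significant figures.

333 km

Half-angle = 45.4°/2 = 22.7°.
Swath width ≈ 2h·tan(θ/2) = 2 × 398 × tan(22.7°) = 333.0 km.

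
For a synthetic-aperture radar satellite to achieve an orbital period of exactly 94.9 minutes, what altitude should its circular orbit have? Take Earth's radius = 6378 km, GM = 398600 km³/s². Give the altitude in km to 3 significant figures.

T = 94.9 min = 5694.0 s.
From T = 2π√(a³/μ): a = (μ T²/4π²)^(1/3) = (398600 × 5694.0² / 4π²)^(1/3) = 6892 km.
Altitude h = a − R = 6892 − 6378 = 514 km.

514 km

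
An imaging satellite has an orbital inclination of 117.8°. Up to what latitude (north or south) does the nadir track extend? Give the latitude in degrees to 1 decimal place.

Retrograde orbit: the ground track reaches ±(180° − i) = ±(180 − 117.8) = ±62.2°.

62.2°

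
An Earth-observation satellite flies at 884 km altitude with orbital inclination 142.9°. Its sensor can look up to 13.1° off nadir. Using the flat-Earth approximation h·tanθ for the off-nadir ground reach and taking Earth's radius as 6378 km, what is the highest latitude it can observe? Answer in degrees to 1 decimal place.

Retrograde orbit: the ground track reaches ±(180° − i) = ±(180 − 142.9) = ±37.1°.
Sensor half-swath on the ground ≈ 884·tan(13.1°) = 206 km = 1.85° of latitude.
Maximum observable latitude ≈ 37.1 + 1.85 = 38.9°.

38.9°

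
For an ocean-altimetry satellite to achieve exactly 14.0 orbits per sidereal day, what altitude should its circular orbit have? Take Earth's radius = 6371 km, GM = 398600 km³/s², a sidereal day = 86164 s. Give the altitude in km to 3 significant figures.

Required period T = 86164 / 14.0 = 6154.6 s.
From T = 2π√(a³/μ): a = (μ T²/4π²)^(1/3) = (398600 × 6154.6² / 4π²)^(1/3) = 7259 km.
Altitude h = a − R = 7259 − 6371 = 888 km.

888 km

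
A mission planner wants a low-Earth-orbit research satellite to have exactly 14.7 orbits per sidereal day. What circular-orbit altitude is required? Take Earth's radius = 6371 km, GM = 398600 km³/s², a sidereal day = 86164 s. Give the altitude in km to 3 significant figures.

655 km

Required period T = 86164 / 14.7 = 5861.5 s.
From T = 2π√(a³/μ): a = (μ T²/4π²)^(1/3) = (398600 × 5861.5² / 4π²)^(1/3) = 7026 km.
Altitude h = a − R = 7026 − 6371 = 655 km.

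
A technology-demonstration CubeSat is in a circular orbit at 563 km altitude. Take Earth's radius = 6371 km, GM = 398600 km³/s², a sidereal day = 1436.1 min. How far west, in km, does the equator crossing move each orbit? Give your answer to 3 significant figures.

2670 km

Semi-major axis a = 6371 + 563 = 6934 km. Period T = 2π√(a³/μ) = 2π√(6934³/398600) = 5746.3 s = 95.77 min.
During one orbit Earth rotates (5746.3 / 86166) × 360° = 24.01°.
At the equator that is 24.01° × (2π·6371/360) km/° = 24.01 × 111.2 = 2670 km.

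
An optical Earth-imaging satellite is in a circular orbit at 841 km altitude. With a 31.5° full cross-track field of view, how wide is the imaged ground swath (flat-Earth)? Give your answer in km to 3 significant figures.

Half-angle = 31.5°/2 = 15.75°.
Swath width ≈ 2h·tan(θ/2) = 2 × 841 × tan(15.75°) = 474.4 km.

474 km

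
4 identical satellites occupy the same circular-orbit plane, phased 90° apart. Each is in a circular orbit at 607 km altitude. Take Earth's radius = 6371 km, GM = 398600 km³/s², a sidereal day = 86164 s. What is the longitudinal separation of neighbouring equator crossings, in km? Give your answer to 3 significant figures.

Semi-major axis a = 6371 + 607 = 6978 km. Period T = 2π√(a³/μ) = 2π√(6978³/398600) = 5801.1 s = 96.68 min.
Single-satellite node shift = (5801.1/86164) × 360° = 24.24°.
With 4 satellites evenly phased, successive equator crossings are 24.24/4 = 6.059° apart.
That is 6.059 × 111.2 = 674 km at the equator.

674 km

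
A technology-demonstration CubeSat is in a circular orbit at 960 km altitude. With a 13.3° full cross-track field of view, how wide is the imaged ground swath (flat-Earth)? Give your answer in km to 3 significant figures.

224 km

Half-angle = 13.3°/2 = 6.65°.
Swath width ≈ 2h·tan(θ/2) = 2 × 960 × tan(6.65°) = 223.8 km.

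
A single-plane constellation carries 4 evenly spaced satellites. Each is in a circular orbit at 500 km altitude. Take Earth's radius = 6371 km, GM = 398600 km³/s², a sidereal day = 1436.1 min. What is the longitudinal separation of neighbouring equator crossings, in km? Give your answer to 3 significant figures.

658 km

Semi-major axis a = 6371 + 500 = 6871 km. Period T = 2π√(a³/μ) = 2π√(6871³/398600) = 5668.1 s = 94.47 min.
Single-satellite node shift = (5668.1/86166) × 360° = 23.68°.
With 4 satellites evenly phased, successive equator crossings are 23.68/4 = 5.920° apart.
That is 5.920 × 111.2 = 658 km at the equator.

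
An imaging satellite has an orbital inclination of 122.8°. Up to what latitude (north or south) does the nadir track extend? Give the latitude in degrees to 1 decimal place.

57.2°

Retrograde orbit: the ground track reaches ±(180° − i) = ±(180 − 122.8) = ±57.2°.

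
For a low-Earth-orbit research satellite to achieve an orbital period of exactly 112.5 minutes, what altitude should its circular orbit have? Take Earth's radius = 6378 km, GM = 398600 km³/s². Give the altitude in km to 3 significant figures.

T = 112.5 min = 6750.0 s.
From T = 2π√(a³/μ): a = (μ T²/4π²)^(1/3) = (398600 × 6750.0² / 4π²)^(1/3) = 7720 km.
Altitude h = a − R = 7720 − 6378 = 1342 km.

1340 km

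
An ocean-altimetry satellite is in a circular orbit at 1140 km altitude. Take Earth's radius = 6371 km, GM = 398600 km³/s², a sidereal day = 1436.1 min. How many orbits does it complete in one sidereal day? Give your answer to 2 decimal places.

13.30

Semi-major axis a = 6371 + 1140 = 7511 km. Period T = 2π√(a³/μ) = 2π√(7511³/398600) = 6478.3 s = 107.97 min.
Orbits per sidereal day = 86166 / 6478.3 = 13.301.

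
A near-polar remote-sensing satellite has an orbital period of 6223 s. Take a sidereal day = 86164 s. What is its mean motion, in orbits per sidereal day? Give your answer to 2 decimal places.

Orbits per sidereal day = 86164 / 6223.0 = 13.846.

13.85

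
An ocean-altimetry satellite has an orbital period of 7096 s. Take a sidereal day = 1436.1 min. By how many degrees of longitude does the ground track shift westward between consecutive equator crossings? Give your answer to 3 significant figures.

During one orbit Earth rotates (7096.0 / 86166) × 360° = 29.65°.

29.6°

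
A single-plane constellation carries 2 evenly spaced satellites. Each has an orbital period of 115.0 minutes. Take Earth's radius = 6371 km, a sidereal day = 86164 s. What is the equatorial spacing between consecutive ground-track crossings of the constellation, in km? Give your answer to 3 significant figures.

T = 115.0 min = 6900.0 s.
Single-satellite node shift = (6900.0/86164) × 360° = 28.83°.
With 2 satellites evenly phased, successive equator crossings are 28.83/2 = 14.414° apart.
That is 14.414 × 111.2 = 1603 km at the equator.

1600 km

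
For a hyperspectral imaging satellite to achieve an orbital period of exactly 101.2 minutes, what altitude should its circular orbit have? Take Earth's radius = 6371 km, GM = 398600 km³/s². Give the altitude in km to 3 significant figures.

823 km

T = 101.2 min = 6072.0 s.
From T = 2π√(a³/μ): a = (μ T²/4π²)^(1/3) = (398600 × 6072.0² / 4π²)^(1/3) = 7194 km.
Altitude h = a − R = 7194 − 6371 = 823 km.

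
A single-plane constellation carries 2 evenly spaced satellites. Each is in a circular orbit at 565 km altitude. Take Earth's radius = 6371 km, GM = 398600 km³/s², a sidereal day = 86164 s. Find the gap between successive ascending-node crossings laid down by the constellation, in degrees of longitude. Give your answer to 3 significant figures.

12.0°

Semi-major axis a = 6371 + 565 = 6936 km. Period T = 2π√(a³/μ) = 2π√(6936³/398600) = 5748.8 s = 95.81 min.
Single-satellite node shift = (5748.8/86164) × 360° = 24.02°.
With 2 satellites evenly phased, successive equator crossings are 24.02/2 = 12.009° apart.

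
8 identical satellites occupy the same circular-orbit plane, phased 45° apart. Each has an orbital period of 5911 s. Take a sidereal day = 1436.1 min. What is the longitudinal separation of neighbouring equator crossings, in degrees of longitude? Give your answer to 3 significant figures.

Single-satellite node shift = (5911.0/86166) × 360° = 24.70°.
With 8 satellites evenly phased, successive equator crossings are 24.70/8 = 3.087° apart.

3.09°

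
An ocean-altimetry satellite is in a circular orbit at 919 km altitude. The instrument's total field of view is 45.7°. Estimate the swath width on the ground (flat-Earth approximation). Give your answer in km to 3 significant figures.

Half-angle = 45.7°/2 = 22.85°.
Swath width ≈ 2h·tan(θ/2) = 2 × 919 × tan(22.85°) = 774.5 km.

775 km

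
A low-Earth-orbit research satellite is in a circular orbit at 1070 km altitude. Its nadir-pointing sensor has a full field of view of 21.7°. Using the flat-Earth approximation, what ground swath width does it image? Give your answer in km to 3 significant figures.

410 km

Half-angle = 21.7°/2 = 10.85°.
Swath width ≈ 2h·tan(θ/2) = 2 × 1070 × tan(10.85°) = 410.2 km.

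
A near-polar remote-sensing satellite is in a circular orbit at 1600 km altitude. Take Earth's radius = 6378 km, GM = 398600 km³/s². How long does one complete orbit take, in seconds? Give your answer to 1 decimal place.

7091.7 seconds

Semi-major axis a = 6378 + 1600 = 7978 km. Period T = 2π√(a³/μ) = 2π√(7978³/398600) = 7091.7 s = 118.20 min.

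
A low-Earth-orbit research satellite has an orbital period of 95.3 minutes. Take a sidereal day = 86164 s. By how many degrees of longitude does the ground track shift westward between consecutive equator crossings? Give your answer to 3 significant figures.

23.9°

T = 95.3 min = 5718.0 s.
During one orbit Earth rotates (5718.0 / 86164) × 360° = 23.89°.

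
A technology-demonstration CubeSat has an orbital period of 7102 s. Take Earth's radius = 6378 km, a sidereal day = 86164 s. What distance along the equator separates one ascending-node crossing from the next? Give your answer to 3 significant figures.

3300 km

During one orbit Earth rotates (7102.0 / 86164) × 360° = 29.67°.
At the equator that is 29.67° × (2π·6378/360) km/° = 29.67 × 111.3 = 3303 km.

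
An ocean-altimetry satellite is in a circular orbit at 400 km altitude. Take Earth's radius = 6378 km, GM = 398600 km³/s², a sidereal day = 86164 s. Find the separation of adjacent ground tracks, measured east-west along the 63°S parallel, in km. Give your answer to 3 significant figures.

1170 km

Semi-major axis a = 6378 + 400 = 6778 km. Period T = 2π√(a³/μ) = 2π√(6778³/398600) = 5553.5 s = 92.56 min.
Node shift per orbit = (5553.5/86164) × 360° = 23.20°.
Equatorial spacing = 23.20 × 111.3 km/° = 2583 km.
At 63° latitude, spacing = 2583 × cos(63°) = 1173 km.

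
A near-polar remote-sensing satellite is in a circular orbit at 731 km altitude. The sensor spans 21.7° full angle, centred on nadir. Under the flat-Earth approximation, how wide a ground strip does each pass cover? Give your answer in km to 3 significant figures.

280 km

Half-angle = 21.7°/2 = 10.85°.
Swath width ≈ 2h·tan(θ/2) = 2 × 731 × tan(10.85°) = 280.2 km.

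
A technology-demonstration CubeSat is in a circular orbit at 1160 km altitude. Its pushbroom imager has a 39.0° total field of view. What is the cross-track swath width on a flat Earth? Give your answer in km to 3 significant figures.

822 km

Half-angle = 39.0°/2 = 19.5°.
Swath width ≈ 2h·tan(θ/2) = 2 × 1160 × tan(19.5°) = 821.6 km.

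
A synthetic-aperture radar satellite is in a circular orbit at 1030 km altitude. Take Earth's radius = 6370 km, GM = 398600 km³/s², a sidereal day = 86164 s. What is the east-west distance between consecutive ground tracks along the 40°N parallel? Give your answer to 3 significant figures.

2250 km

Semi-major axis a = 6370 + 1030 = 7400 km. Period T = 2π√(a³/μ) = 2π√(7400³/398600) = 6335.2 s = 105.59 min.
Node shift per orbit = (6335.2/86164) × 360° = 26.47°.
Equatorial spacing = 26.47 × 111.2 km/° = 2943 km.
At 40° latitude, spacing = 2943 × cos(40°) = 2254 km.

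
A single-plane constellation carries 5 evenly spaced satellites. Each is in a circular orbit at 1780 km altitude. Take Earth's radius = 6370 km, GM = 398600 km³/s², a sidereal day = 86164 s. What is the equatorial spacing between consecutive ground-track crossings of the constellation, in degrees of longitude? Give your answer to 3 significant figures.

Semi-major axis a = 6370 + 1780 = 8150 km. Period T = 2π√(a³/μ) = 2π√(8150³/398600) = 7322.3 s = 122.04 min.
Single-satellite node shift = (7322.3/86164) × 360° = 30.59°.
With 5 satellites evenly phased, successive equator crossings are 30.59/5 = 6.119° apart.

6.12°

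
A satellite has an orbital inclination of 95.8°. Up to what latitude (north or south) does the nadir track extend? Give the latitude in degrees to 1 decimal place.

Retrograde orbit: the ground track reaches ±(180° − i) = ±(180 − 95.8) = ±84.2°.

84.2°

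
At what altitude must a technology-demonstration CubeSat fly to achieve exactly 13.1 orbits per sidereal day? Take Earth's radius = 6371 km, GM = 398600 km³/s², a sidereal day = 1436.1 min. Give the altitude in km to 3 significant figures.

1220 km

Required period T = 86166 / 13.1 = 6577.6 s.
From T = 2π√(a³/μ): a = (μ T²/4π²)^(1/3) = (398600 × 6577.6² / 4π²)^(1/3) = 7588 km.
Altitude h = a − R = 7588 − 6371 = 1217 km.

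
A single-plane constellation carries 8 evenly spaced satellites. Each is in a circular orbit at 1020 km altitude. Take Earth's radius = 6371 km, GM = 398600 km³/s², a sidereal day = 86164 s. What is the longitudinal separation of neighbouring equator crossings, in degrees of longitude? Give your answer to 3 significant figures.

3.30°

Semi-major axis a = 6371 + 1020 = 7391 km. Period T = 2π√(a³/μ) = 2π√(7391³/398600) = 6323.6 s = 105.39 min.
Single-satellite node shift = (6323.6/86164) × 360° = 26.42°.
With 8 satellites evenly phased, successive equator crossings are 26.42/8 = 3.303° apart.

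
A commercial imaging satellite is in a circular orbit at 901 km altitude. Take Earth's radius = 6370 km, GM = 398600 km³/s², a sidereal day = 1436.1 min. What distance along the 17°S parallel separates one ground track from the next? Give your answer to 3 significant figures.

2740 km

Semi-major axis a = 6370 + 901 = 7271 km. Period T = 2π√(a³/μ) = 2π√(7271³/398600) = 6170.2 s = 102.84 min.
Node shift per orbit = (6170.2/86166) × 360° = 25.78°.
Equatorial spacing = 25.78 × 111.2 km/° = 2866 km.
At 17° latitude, spacing = 2866 × cos(17°) = 2741 km.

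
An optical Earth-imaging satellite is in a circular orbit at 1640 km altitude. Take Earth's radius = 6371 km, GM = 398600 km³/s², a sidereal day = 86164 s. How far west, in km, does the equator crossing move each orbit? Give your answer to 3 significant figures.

Semi-major axis a = 6371 + 1640 = 8011 km. Period T = 2π√(a³/μ) = 2π√(8011³/398600) = 7135.8 s = 118.93 min.
During one orbit Earth rotates (7135.8 / 86164) × 360° = 29.81°.
At the equator that is 29.81° × (2π·6371/360) km/° = 29.81 × 111.2 = 3315 km.

3320 km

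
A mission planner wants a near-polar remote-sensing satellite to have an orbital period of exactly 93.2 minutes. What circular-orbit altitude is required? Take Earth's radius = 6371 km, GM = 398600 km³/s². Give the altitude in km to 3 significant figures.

438 km

T = 93.2 min = 5592.0 s.
From T = 2π√(a³/μ): a = (μ T²/4π²)^(1/3) = (398600 × 5592.0² / 4π²)^(1/3) = 6809 km.
Altitude h = a − R = 6809 − 6371 = 438 km.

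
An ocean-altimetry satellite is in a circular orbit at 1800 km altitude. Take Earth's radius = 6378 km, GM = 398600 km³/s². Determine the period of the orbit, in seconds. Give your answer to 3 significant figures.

7360 seconds

Semi-major axis a = 6378 + 1800 = 8178 km. Period T = 2π√(a³/μ) = 2π√(8178³/398600) = 7360.1 s = 122.67 min.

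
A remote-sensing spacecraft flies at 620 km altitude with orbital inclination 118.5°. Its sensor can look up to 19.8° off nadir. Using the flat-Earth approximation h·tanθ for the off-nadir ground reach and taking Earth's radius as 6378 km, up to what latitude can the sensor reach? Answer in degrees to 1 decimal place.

63.5°

Retrograde orbit: the ground track reaches ±(180° − i) = ±(180 − 118.5) = ±61.5°.
Sensor half-swath on the ground ≈ 620·tan(19.8°) = 223 km = 2.01° of latitude.
Maximum observable latitude ≈ 61.5 + 2.01 = 63.5°.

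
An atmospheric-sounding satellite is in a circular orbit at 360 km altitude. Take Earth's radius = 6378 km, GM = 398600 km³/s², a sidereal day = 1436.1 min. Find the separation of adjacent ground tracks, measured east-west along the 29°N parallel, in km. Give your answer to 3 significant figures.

2240 km

Semi-major axis a = 6378 + 360 = 6738 km. Period T = 2π√(a³/μ) = 2π√(6738³/398600) = 5504.4 s = 91.74 min.
Node shift per orbit = (5504.4/86166) × 360° = 23.00°.
Equatorial spacing = 23.00 × 111.3 km/° = 2560 km.
At 29° latitude, spacing = 2560 × cos(29°) = 2239 km.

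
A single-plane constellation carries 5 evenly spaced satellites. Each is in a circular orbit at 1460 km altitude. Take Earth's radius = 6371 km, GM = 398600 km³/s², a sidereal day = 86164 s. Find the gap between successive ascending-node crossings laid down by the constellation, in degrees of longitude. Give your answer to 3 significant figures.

Semi-major axis a = 6371 + 1460 = 7831 km. Period T = 2π√(a³/μ) = 2π√(7831³/398600) = 6896.6 s = 114.94 min.
Single-satellite node shift = (6896.6/86164) × 360° = 28.81°.
With 5 satellites evenly phased, successive equator crossings are 28.81/5 = 5.763° apart.

5.76°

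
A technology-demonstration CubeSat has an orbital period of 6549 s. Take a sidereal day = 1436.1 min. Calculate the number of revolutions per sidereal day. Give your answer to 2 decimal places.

Orbits per sidereal day = 86166 / 6549.0 = 13.157.

13.16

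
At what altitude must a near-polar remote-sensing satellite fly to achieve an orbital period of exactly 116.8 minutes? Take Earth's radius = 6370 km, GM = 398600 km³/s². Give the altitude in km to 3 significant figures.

T = 116.8 min = 7008.0 s.
From T = 2π√(a³/μ): a = (μ T²/4π²)^(1/3) = (398600 × 7008.0² / 4π²)^(1/3) = 7915 km.
Altitude h = a − R = 7915 − 6370 = 1545 km.

1550 km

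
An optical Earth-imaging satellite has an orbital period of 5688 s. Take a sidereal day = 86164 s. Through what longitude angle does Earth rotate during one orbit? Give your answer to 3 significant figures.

23.8°

During one orbit Earth rotates (5688.0 / 86164) × 360° = 23.76°.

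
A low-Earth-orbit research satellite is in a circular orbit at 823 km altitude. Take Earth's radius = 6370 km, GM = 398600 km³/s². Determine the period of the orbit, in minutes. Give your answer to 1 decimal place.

101.2 min

Semi-major axis a = 6370 + 823 = 7193 km. Period T = 2π√(a³/μ) = 2π√(7193³/398600) = 6071.2 s = 101.19 min.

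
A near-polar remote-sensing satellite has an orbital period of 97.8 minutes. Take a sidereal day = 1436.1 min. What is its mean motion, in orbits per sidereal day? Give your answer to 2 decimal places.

T = 97.8 min = 5868.0 s.
Orbits per sidereal day = 86166 / 5868.0 = 14.684.

14.68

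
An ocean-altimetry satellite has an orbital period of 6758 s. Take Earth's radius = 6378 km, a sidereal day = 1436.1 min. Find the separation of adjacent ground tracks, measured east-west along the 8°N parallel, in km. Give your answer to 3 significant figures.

Node shift per orbit = (6758.0/86166) × 360° = 28.23°.
Equatorial spacing = 28.23 × 111.3 km/° = 3143 km.
At 8° latitude, spacing = 3143 × cos(8°) = 3112 km.

3110 km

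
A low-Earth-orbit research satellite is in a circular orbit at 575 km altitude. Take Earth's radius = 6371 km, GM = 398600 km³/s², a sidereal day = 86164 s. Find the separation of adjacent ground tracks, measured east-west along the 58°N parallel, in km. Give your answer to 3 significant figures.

1420 km

Semi-major axis a = 6371 + 575 = 6946 km. Period T = 2π√(a³/μ) = 2π√(6946³/398600) = 5761.2 s = 96.02 min.
Node shift per orbit = (5761.2/86164) × 360° = 24.07°.
Equatorial spacing = 24.07 × 111.2 km/° = 2677 km.
At 58° latitude, spacing = 2677 × cos(58°) = 1418 km.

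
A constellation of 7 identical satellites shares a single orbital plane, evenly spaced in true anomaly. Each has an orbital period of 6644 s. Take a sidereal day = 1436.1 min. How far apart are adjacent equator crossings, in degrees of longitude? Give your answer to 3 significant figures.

Single-satellite node shift = (6644.0/86166) × 360° = 27.76°.
With 7 satellites evenly phased, successive equator crossings are 27.76/7 = 3.966° apart.

3.97°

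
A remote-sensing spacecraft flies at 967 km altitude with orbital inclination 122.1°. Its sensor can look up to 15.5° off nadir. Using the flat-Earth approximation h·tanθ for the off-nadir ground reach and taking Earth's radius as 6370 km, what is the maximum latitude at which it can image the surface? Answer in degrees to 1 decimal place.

60.3°

Retrograde orbit: the ground track reaches ±(180° − i) = ±(180 − 122.1) = ±57.9°.
Sensor half-swath on the ground ≈ 967·tan(15.5°) = 268 km = 2.41° of latitude.
Maximum observable latitude ≈ 57.9 + 2.41 = 60.3°.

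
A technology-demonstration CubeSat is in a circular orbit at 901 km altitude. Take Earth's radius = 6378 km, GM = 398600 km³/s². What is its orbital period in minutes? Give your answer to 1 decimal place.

103.0 min

Semi-major axis a = 6378 + 901 = 7279 km. Period T = 2π√(a³/μ) = 2π√(7279³/398600) = 6180.4 s = 103.01 min.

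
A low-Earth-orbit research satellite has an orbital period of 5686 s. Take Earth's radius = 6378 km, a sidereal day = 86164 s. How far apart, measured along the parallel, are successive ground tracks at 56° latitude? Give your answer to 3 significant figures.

Node shift per orbit = (5686.0/86164) × 360° = 23.76°.
Equatorial spacing = 23.76 × 111.3 km/° = 2645 km.
At 56° latitude, spacing = 2645 × cos(56°) = 1479 km.

1480 km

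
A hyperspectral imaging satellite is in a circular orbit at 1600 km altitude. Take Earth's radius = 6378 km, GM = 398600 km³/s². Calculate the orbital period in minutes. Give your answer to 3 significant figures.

118 min

Semi-major axis a = 6378 + 1600 = 7978 km. Period T = 2π√(a³/μ) = 2π√(7978³/398600) = 7091.7 s = 118.20 min.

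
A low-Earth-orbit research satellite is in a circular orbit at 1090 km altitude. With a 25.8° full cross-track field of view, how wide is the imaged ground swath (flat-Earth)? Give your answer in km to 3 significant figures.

Half-angle = 25.8°/2 = 12.9°.
Swath width ≈ 2h·tan(θ/2) = 2 × 1090 × tan(12.9°) = 499.3 km.

499 km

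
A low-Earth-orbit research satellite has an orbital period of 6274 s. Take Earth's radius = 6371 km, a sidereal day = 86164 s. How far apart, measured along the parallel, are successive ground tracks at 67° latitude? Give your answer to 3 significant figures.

1140 km

Node shift per orbit = (6274.0/86164) × 360° = 26.21°.
Equatorial spacing = 26.21 × 111.2 km/° = 2915 km.
At 67° latitude, spacing = 2915 × cos(67°) = 1139 km.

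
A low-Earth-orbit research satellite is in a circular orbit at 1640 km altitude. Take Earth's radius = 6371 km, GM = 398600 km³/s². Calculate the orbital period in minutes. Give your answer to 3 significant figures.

Semi-major axis a = 6371 + 1640 = 8011 km. Period T = 2π√(a³/μ) = 2π√(8011³/398600) = 7135.8 s = 118.93 min.

119 min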